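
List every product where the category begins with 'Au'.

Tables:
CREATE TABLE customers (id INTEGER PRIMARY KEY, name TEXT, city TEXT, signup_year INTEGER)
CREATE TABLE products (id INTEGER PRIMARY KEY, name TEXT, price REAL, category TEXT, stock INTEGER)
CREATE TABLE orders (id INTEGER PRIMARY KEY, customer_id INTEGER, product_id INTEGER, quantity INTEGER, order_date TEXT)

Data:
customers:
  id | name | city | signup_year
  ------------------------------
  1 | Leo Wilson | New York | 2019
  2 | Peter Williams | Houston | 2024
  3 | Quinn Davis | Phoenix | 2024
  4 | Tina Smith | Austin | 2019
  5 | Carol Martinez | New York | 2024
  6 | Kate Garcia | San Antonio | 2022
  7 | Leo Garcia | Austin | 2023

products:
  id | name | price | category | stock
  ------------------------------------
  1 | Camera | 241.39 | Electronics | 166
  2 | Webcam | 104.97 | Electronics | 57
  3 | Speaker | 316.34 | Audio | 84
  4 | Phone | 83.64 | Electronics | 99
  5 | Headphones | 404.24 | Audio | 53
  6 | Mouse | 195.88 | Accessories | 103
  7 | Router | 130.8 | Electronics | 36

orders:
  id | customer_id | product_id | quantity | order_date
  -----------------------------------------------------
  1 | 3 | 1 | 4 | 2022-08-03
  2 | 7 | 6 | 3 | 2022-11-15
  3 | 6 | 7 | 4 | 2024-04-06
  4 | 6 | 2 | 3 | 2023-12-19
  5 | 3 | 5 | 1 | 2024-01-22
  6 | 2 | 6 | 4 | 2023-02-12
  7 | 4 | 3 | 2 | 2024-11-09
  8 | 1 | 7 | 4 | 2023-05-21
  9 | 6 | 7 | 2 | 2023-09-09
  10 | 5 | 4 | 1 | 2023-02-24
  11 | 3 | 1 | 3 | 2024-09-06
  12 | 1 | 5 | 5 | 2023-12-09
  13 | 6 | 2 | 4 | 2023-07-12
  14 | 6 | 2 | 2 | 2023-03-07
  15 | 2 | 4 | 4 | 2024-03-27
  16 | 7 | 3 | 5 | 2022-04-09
SELECT name, category FROM products WHERE category LIKE 'Au%'

Execution result:
name | category
Speaker | Audio
Headphones | Audio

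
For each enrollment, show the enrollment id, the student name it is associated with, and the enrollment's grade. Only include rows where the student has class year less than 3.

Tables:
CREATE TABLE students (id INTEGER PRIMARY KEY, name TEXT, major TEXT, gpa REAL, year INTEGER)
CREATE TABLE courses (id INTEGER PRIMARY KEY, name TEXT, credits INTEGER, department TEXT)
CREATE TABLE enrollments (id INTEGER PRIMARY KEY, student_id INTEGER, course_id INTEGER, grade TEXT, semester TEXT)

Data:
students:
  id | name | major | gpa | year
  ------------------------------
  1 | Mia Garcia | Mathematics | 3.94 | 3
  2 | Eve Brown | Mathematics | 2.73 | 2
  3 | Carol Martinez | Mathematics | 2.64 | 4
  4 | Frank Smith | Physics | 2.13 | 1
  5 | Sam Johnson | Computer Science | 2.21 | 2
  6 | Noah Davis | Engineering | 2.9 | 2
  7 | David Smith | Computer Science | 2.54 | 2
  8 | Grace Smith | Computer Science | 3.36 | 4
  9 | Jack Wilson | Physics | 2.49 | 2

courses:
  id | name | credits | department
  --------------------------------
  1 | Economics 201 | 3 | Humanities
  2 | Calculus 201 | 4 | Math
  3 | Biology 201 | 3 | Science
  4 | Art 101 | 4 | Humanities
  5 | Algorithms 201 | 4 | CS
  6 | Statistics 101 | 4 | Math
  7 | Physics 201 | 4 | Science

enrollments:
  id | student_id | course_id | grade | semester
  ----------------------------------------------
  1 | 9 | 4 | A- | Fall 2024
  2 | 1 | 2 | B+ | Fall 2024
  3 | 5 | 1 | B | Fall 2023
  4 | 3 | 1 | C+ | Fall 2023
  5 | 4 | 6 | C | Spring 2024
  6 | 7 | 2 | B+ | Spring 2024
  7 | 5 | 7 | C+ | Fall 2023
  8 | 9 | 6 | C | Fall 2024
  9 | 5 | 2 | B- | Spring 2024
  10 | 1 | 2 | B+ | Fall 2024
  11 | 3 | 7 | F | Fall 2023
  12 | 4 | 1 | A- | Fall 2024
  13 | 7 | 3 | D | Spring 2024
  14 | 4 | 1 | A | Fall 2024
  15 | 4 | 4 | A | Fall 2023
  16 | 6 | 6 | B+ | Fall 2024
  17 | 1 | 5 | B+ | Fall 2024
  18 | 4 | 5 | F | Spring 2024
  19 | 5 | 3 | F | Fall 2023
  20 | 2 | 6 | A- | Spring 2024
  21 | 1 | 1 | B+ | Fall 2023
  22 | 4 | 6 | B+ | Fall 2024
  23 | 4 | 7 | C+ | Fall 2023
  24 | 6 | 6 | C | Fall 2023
SELECT c.id, p.name AS student, c.grade FROM enrollments c JOIN students p ON c.student_id = p.id WHERE p.year < 3

Execution result:
id | student | grade
1 | Jack Wilson | A-
3 | Sam Johnson | B
5 | Frank Smith | C
6 | David Smith | B+
7 | Sam Johnson | C+
8 | Jack Wilson | C
9 | Sam Johnson | B-
12 | Frank Smith | A-
13 | David Smith | D
14 | Frank Smith | A
15 | Frank Smith | A
16 | Noah Davis | B+
18 | Frank Smith | F
19 | Sam Johnson | F
20 | Eve Brown | A-
22 | Frank Smith | B+
23 | Frank Smith | C+
24 | Noah Davis | C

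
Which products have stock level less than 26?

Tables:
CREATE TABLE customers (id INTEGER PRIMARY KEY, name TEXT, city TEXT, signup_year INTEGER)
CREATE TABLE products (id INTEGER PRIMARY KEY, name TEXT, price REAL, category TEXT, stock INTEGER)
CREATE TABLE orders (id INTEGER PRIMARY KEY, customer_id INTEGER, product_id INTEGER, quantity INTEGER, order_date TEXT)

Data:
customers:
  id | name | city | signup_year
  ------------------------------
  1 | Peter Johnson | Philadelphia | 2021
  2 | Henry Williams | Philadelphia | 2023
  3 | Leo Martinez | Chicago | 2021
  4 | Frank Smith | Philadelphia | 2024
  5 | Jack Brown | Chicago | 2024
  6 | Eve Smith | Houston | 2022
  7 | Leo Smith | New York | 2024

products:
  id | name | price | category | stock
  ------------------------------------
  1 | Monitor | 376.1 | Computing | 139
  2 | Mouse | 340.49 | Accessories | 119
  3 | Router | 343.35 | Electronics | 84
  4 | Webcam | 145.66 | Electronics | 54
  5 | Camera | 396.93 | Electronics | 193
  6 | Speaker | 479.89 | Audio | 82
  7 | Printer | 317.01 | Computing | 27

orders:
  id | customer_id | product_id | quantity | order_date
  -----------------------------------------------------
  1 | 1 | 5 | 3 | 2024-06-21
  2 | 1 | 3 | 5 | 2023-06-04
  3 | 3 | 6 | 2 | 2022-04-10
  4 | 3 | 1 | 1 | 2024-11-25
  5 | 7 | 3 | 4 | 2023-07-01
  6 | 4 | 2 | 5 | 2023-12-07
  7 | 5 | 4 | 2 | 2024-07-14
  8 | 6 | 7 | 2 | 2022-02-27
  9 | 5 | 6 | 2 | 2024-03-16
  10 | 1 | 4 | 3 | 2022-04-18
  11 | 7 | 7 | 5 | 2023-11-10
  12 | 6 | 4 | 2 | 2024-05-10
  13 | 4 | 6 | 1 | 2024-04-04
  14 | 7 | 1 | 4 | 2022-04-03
SELECT name, stock FROM products WHERE stock < 26

Execution result:
(no rows)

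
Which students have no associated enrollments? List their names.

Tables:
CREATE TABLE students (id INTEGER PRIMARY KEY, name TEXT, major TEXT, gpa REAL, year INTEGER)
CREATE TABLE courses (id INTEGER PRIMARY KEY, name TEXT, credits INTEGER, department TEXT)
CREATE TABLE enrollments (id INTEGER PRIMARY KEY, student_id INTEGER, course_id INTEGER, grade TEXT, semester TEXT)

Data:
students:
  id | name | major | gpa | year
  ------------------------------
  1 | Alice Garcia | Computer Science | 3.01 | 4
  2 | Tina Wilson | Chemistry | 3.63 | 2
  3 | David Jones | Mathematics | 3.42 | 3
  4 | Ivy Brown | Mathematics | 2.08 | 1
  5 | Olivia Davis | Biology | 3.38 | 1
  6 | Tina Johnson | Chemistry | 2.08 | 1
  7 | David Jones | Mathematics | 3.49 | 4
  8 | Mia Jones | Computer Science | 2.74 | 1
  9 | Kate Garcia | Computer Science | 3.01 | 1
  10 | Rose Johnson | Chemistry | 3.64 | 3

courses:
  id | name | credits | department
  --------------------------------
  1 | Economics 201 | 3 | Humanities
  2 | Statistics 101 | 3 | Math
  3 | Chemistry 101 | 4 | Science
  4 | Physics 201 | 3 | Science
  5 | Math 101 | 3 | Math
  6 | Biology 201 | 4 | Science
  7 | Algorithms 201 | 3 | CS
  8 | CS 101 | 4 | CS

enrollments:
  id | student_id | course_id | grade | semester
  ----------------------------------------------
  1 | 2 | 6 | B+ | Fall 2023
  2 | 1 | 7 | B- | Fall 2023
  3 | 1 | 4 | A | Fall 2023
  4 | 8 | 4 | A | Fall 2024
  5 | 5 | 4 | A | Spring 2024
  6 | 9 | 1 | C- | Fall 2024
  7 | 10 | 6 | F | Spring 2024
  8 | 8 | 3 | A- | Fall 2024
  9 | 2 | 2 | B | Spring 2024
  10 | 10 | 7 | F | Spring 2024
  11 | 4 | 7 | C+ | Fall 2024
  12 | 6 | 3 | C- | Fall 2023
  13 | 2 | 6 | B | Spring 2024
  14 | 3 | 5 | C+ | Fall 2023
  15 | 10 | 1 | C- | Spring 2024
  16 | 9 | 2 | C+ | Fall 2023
SELECT p.name FROM students p LEFT JOIN enrollments c ON c.student_id = p.id WHERE c.id IS NULL

Execution result:
David Jones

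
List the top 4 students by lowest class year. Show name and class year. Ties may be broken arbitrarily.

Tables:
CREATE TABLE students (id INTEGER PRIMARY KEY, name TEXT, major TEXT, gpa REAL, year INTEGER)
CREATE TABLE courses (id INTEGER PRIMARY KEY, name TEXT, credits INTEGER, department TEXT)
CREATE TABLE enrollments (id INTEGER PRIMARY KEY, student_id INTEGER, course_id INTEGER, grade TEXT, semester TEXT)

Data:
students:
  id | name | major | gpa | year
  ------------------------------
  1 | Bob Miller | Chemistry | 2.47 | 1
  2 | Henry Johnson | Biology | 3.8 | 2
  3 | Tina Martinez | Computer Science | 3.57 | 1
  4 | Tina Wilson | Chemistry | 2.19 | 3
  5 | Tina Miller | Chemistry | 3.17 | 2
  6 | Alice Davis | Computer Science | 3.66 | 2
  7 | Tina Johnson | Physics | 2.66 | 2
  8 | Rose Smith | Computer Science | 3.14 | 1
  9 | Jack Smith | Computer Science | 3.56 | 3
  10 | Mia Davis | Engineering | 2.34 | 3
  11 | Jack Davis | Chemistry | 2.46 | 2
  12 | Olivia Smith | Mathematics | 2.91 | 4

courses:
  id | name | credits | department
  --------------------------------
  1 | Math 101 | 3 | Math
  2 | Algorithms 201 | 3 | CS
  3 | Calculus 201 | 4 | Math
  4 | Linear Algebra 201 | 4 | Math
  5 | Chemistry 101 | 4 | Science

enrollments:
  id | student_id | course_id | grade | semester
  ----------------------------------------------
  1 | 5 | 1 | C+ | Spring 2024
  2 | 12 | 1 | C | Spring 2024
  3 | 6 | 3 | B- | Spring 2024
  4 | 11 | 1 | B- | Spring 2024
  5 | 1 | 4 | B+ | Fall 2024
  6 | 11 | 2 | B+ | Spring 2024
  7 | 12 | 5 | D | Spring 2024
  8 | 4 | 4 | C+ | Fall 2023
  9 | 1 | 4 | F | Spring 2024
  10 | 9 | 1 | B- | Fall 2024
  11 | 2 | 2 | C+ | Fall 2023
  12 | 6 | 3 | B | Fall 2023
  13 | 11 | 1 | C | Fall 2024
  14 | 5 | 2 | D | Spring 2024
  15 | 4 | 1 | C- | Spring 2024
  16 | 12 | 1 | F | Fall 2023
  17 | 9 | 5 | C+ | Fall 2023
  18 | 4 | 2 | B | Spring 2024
SELECT name, year FROM students ORDER BY year ASC LIMIT 4

Execution result:
name | year
Bob Miller | 1
Tina Martinez | 1
Rose Smith | 1
Henry Johnson | 2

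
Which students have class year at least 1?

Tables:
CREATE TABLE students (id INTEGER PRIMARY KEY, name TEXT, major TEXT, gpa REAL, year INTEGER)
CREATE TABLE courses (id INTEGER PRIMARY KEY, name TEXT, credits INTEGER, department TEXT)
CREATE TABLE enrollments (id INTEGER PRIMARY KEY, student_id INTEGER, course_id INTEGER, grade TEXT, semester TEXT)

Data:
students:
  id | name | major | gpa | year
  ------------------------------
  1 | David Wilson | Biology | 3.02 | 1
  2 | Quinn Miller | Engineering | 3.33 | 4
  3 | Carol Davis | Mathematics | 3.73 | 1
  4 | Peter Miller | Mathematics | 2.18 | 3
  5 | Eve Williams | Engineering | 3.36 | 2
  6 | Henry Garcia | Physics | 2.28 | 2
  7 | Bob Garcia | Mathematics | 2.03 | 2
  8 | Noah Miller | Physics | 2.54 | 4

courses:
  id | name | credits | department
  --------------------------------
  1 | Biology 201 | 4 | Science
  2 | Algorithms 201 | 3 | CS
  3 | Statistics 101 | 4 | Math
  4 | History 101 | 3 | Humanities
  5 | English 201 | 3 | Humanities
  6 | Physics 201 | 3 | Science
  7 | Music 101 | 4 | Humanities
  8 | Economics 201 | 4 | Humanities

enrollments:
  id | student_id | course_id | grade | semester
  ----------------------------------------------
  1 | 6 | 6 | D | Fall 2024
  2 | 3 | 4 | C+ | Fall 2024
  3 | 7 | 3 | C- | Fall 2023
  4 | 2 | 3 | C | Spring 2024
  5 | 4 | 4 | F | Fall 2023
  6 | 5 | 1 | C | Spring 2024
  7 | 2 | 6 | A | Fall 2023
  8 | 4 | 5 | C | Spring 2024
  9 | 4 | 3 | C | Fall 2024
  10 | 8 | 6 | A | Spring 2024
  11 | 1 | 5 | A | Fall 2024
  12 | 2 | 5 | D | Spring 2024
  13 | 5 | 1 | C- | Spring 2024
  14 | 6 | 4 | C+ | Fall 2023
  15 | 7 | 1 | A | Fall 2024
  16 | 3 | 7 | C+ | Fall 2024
SELECT name, year FROM students WHERE year >= 1

Execution result:
name | year
David Wilson | 1
Quinn Miller | 4
Carol Davis | 1
Peter Miller | 3
Eve Williams | 2
Henry Garcia | 2
Bob Garcia | 2
Noah Miller | 4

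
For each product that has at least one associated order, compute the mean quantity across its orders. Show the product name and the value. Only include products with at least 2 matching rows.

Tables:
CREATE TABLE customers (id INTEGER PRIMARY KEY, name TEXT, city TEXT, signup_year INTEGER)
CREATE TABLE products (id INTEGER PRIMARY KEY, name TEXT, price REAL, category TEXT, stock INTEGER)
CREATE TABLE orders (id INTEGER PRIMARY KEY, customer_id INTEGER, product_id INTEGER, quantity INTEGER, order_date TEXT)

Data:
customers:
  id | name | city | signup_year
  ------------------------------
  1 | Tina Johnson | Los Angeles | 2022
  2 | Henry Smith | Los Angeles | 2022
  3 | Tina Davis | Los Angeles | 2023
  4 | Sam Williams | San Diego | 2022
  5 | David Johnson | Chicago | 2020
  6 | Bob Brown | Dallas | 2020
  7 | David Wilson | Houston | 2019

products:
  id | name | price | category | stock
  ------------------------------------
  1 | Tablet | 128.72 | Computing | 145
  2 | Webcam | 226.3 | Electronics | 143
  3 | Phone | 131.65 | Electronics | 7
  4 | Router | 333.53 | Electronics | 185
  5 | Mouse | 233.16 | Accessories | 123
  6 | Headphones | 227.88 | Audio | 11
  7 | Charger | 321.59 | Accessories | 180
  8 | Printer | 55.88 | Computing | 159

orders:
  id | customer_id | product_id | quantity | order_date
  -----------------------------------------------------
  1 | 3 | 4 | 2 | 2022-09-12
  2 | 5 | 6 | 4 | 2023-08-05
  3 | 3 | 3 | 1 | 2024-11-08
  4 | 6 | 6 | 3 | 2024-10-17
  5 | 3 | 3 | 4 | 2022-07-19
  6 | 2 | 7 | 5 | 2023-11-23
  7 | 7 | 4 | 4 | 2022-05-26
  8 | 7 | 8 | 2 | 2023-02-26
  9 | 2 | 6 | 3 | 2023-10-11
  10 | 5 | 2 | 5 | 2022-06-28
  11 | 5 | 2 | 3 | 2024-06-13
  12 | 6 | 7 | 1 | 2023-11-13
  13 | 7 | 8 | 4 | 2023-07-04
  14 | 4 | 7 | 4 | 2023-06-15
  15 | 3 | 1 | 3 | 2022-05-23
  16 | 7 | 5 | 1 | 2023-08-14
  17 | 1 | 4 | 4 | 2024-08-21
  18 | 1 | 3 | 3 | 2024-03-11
SELECT p.name, AVG(c.quantity) AS avg_quantity FROM orders c JOIN products p ON c.product_id = p.id GROUP BY p.id, p.name HAVING COUNT(*) >= 2

Execution result:
name | avg_quantity
Webcam | 4.00
Phone | 2.67
Router | 3.33
Headphones | 3.33
Charger | 3.33
Printer | 3.00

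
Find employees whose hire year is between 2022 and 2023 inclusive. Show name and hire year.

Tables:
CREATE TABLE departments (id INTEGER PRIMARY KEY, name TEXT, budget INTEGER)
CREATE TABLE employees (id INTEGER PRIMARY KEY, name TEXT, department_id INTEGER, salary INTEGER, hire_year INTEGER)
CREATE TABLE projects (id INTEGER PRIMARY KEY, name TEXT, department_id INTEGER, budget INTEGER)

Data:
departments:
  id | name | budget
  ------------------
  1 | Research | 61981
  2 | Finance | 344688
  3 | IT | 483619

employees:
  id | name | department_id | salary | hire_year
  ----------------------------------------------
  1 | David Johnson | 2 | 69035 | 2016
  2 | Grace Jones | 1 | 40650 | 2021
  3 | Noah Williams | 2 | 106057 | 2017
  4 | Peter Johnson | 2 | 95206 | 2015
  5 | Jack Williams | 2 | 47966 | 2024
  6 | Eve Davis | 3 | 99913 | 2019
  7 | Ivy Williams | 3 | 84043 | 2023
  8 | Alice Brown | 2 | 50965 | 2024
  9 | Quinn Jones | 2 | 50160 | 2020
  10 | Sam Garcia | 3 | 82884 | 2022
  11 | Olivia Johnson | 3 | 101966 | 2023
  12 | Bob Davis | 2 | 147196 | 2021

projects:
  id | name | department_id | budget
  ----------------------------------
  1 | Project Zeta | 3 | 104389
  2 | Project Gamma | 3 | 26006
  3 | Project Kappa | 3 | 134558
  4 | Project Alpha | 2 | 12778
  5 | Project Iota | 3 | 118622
SELECT name, hire_year FROM employees WHERE hire_year BETWEEN 2022 AND 2023

Execution result:
name | hire_year
Ivy Williams | 2023
Sam Garcia | 2022
Olivia Johnson | 2023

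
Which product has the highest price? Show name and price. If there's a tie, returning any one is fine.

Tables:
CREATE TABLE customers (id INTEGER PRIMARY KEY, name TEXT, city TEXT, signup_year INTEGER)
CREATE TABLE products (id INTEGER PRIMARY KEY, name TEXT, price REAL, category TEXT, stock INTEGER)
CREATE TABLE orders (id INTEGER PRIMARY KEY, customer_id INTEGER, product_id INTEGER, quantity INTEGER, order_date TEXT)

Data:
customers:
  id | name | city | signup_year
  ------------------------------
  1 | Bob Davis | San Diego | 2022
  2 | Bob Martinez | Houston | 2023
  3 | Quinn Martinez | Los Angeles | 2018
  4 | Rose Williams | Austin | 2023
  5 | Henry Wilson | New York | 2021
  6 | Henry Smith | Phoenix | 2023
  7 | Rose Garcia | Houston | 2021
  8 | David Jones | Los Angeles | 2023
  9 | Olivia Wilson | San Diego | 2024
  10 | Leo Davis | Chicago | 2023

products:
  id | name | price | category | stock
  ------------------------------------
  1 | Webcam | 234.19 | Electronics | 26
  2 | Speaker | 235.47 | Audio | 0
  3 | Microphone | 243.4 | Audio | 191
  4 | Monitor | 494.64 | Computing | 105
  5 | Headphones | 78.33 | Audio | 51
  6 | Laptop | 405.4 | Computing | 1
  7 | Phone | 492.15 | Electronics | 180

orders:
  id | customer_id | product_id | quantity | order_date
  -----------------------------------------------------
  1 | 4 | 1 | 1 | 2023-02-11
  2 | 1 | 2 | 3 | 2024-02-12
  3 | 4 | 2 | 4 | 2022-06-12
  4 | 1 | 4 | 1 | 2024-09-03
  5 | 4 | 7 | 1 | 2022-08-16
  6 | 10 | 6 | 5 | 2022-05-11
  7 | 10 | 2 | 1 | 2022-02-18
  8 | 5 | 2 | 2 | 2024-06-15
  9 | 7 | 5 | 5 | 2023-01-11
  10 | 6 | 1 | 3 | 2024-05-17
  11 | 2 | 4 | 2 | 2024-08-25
SELECT name, price FROM products ORDER BY price DESC LIMIT 1

Execution result:
name | price
Monitor | 494.64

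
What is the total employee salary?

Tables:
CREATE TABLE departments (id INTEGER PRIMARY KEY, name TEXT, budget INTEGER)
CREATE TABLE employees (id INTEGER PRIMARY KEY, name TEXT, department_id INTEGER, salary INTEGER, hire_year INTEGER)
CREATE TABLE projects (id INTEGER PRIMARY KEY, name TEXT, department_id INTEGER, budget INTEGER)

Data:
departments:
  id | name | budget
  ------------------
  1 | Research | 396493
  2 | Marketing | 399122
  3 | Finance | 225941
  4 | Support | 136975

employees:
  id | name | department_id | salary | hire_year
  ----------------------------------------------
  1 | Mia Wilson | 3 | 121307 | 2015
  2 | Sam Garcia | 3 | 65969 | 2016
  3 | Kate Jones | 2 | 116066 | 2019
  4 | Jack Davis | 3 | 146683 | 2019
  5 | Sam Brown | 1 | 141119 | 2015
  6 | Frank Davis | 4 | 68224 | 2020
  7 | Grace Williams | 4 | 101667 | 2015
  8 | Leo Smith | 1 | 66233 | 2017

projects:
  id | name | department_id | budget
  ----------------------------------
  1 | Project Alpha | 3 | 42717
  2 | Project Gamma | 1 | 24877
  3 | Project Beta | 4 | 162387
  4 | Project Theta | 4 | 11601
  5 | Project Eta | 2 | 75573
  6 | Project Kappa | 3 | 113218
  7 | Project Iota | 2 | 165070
SELECT SUM(salary) FROM employees

Execution result:
827268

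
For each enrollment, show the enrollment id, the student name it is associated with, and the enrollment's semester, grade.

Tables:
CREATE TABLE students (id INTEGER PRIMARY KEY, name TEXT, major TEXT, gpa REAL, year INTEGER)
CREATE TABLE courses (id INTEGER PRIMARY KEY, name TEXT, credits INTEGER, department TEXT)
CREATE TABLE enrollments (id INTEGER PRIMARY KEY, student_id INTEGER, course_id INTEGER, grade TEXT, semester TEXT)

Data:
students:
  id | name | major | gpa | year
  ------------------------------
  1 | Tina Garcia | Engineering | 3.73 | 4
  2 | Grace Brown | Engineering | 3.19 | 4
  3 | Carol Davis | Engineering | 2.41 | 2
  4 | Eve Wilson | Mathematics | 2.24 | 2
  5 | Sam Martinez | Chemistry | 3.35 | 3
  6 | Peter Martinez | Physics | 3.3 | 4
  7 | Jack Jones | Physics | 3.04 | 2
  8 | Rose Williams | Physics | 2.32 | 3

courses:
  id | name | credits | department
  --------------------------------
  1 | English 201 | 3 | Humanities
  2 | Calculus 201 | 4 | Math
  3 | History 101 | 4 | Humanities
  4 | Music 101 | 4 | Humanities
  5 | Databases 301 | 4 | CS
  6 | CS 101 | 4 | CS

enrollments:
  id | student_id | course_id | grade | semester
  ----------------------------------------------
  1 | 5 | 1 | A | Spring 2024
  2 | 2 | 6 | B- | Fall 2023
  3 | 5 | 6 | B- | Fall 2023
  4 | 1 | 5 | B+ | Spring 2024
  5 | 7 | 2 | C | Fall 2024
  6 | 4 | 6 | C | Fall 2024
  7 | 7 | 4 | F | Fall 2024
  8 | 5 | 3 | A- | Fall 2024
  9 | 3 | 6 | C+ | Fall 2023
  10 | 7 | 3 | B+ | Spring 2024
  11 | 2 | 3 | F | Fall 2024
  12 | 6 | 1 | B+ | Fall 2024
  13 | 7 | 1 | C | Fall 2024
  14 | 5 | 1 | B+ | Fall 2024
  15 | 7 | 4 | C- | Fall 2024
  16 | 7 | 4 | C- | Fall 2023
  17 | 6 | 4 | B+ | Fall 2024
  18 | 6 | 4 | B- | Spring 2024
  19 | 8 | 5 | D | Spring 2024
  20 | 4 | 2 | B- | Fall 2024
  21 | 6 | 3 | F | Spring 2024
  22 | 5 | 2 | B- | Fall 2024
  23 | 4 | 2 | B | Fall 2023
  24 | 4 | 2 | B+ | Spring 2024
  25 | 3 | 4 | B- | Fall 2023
SELECT c.id, p.name AS student, c.semester, c.grade FROM enrollments c JOIN students p ON c.student_id = p.id

Execution result:
id | student | semester | grade
1 | Sam Martinez | Spring 2024 | A
2 | Grace Brown | Fall 2023 | B-
3 | Sam Martinez | Fall 2023 | B-
4 | Tina Garcia | Spring 2024 | B+
5 | Jack Jones | Fall 2024 | C
6 | Eve Wilson | Fall 2024 | C
7 | Jack Jones | Fall 2024 | F
8 | Sam Martinez | Fall 2024 | A-
9 | Carol Davis | Fall 2023 | C+
10 | Jack Jones | Spring 2024 | B+
11 | Grace Brown | Fall 2024 | F
12 | Peter Martinez | Fall 2024 | B+
13 | Jack Jones | Fall 2024 | C
14 | Sam Martinez | Fall 2024 | B+
15 | Jack Jones | Fall 2024 | C-
16 | Jack Jones | Fall 2023 | C-
17 | Peter Martinez | Fall 2024 | B+
18 | Peter Martinez | Spring 2024 | B-
19 | Rose Williams | Spring 2024 | D
20 | Eve Wilson | Fall 2024 | B-
21 | Peter Martinez | Spring 2024 | F
22 | Sam Martinez | Fall 2024 | B-
23 | Eve Wilson | Fall 2023 | B
24 | Eve Wilson | Spring 2024 | B+
25 | Carol Davis | Fall 2023 | B-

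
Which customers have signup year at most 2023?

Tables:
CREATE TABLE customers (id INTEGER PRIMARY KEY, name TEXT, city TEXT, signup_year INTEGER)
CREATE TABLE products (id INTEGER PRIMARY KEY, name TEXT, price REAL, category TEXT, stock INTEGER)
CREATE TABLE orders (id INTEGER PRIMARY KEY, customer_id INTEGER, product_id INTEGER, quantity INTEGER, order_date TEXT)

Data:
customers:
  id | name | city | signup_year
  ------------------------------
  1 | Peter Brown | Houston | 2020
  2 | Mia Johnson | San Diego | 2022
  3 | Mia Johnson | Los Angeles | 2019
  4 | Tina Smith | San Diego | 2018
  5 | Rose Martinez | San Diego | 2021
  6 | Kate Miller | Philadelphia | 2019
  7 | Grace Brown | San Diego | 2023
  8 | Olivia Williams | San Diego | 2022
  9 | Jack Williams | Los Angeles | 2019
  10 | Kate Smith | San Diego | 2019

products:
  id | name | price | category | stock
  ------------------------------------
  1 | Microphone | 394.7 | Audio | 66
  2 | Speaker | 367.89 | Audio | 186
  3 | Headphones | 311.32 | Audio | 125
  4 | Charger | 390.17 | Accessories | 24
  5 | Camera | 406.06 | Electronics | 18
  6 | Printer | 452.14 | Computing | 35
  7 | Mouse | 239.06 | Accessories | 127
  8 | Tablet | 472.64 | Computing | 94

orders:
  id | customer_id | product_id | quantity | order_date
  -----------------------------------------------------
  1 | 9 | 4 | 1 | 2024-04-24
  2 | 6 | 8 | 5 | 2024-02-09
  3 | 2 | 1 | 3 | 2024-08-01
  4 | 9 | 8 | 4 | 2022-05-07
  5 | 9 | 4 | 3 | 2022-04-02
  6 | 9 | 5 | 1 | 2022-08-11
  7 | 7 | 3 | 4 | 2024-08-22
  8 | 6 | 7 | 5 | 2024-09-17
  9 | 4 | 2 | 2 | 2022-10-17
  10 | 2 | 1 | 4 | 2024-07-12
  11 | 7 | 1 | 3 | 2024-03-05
SELECT name, signup_year FROM customers WHERE signup_year <= 2023

Execution result:
name | signup_year
Peter Brown | 2020
Mia Johnson | 2022
Mia Johnson | 2019
Tina Smith | 2018
Rose Martinez | 2021
Kate Miller | 2019
Grace Brown | 2023
Olivia Williams | 2022
Jack Williams | 2019
Kate Smith | 2019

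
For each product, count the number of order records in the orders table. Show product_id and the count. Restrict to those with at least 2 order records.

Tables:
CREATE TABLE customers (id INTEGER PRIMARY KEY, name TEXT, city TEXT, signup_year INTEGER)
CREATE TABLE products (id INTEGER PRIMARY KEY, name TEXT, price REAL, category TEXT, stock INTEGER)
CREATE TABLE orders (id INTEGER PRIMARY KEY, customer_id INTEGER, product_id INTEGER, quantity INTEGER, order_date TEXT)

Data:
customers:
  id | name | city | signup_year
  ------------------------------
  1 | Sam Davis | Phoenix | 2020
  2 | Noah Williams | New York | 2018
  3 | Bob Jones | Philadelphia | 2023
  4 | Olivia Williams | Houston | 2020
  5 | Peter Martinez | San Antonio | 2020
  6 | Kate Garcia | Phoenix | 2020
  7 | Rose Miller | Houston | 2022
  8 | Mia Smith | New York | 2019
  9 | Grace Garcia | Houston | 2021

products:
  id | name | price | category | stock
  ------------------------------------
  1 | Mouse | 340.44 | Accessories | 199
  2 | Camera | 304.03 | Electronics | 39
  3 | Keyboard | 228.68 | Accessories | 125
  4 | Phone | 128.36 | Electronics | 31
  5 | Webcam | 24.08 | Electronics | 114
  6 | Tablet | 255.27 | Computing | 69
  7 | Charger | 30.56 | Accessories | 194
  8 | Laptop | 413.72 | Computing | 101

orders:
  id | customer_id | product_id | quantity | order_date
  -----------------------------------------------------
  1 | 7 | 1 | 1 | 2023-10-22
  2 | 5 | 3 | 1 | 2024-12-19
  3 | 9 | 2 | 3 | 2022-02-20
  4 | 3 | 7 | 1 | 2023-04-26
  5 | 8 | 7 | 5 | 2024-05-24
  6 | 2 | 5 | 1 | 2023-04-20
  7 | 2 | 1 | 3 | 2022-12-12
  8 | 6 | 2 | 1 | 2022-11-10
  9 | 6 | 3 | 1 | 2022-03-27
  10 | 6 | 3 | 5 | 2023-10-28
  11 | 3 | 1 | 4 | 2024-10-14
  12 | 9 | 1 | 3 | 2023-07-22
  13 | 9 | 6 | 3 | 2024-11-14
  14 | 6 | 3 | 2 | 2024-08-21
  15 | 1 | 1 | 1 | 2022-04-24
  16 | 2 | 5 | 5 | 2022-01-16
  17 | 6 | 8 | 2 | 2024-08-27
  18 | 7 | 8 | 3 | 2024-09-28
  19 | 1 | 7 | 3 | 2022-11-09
SELECT product_id, COUNT(*) AS order_count FROM orders GROUP BY product_id HAVING COUNT(*) >= 2

Execution result:
product_id | order_count
1 | 5
2 | 2
3 | 4
5 | 2
7 | 3
8 | 2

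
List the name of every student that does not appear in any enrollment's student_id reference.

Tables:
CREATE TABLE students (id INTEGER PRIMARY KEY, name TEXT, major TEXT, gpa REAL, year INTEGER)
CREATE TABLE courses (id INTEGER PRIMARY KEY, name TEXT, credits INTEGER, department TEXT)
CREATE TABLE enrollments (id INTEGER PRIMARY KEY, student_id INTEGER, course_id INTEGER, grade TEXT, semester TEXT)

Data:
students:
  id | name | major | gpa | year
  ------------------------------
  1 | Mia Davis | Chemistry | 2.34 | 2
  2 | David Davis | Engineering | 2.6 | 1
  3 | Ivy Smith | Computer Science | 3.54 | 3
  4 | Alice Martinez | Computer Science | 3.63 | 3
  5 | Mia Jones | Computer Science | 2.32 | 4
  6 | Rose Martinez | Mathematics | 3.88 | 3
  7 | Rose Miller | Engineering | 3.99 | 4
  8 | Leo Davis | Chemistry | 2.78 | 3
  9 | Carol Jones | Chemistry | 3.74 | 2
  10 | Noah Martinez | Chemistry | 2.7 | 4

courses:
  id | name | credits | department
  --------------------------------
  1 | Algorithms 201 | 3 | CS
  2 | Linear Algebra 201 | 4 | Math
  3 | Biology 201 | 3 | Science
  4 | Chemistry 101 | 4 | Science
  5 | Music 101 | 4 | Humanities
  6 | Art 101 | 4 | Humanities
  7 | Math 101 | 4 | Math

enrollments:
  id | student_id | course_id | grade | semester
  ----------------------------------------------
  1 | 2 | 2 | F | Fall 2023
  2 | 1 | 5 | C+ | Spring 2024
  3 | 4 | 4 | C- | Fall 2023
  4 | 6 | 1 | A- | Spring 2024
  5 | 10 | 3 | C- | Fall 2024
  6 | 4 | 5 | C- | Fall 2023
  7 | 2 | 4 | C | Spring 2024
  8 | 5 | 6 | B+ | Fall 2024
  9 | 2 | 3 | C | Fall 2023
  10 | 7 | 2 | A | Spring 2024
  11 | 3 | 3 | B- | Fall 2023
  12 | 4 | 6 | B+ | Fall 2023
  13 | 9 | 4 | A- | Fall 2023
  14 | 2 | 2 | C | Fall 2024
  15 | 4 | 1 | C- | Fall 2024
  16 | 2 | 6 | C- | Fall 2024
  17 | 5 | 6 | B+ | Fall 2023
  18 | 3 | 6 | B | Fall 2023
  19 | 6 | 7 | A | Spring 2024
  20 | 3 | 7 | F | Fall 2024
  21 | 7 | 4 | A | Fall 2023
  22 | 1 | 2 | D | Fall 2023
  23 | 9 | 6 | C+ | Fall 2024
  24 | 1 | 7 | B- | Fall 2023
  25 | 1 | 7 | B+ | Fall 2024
SELECT p.name FROM students p LEFT JOIN enrollments c ON c.student_id = p.id WHERE c.id IS NULL

Execution result:
Leo Davis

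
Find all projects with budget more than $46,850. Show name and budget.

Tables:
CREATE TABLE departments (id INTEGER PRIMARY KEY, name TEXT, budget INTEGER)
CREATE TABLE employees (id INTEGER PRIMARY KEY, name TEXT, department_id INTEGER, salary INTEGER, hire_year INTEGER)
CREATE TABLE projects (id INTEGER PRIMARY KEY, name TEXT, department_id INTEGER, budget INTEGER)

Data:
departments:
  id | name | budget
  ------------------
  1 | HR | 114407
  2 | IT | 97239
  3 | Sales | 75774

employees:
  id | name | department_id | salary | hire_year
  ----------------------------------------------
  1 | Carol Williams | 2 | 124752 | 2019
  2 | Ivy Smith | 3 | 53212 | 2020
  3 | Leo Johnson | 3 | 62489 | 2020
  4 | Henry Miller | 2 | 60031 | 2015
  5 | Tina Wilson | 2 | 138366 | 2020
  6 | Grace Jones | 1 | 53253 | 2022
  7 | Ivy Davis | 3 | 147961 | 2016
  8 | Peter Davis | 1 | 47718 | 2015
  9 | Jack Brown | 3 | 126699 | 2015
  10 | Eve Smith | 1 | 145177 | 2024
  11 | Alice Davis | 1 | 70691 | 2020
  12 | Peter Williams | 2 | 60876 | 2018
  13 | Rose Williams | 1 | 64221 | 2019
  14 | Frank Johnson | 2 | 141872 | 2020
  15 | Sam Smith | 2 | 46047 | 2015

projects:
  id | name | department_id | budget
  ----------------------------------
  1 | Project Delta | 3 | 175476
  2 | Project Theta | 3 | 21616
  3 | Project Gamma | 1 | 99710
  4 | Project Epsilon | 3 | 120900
SELECT name, budget FROM projects WHERE budget > 46850

Execution result:
name | budget
Project Delta | 175476
Project Gamma | 99710
Project Epsilon | 120900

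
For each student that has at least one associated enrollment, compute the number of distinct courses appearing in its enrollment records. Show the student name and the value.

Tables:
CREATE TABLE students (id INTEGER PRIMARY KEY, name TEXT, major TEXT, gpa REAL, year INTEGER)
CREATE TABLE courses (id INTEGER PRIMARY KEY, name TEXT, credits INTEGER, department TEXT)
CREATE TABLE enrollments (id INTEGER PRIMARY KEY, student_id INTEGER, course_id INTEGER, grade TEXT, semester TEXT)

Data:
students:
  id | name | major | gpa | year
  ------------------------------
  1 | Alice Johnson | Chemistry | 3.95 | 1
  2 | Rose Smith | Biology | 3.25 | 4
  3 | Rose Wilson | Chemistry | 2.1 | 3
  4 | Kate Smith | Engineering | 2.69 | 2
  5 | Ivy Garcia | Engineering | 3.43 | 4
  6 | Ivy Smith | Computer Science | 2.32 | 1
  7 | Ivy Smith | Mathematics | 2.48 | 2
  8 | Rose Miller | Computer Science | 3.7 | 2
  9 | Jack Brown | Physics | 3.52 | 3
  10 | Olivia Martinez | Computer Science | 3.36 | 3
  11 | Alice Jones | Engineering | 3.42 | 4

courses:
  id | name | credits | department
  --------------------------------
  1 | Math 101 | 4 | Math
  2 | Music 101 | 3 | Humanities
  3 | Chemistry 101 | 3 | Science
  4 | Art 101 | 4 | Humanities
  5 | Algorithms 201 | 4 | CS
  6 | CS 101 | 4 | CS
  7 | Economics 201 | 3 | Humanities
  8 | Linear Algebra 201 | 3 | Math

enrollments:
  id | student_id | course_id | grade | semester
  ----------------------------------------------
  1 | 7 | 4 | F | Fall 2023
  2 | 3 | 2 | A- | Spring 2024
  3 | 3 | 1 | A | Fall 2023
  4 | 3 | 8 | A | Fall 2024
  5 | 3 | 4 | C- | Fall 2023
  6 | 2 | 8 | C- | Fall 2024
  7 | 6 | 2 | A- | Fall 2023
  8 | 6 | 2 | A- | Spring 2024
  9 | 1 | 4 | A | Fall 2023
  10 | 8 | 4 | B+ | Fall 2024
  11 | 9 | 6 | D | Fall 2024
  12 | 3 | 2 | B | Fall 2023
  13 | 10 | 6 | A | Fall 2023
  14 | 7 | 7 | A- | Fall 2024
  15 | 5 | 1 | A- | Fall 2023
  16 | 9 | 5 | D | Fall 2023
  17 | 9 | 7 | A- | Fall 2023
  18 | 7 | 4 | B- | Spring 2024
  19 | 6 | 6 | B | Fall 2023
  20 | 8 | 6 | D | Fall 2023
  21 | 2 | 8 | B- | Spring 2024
SELECT p.name, COUNT(DISTINCT c.course_id) AS distinct_course_count FROM enrollments c JOIN students p ON c.student_id = p.id GROUP BY p.id, p.name

Execution result:
name | distinct_course_count
Alice Johnson | 1
Rose Smith | 1
Rose Wilson | 4
Ivy Garcia | 1
Ivy Smith | 2
Ivy Smith | 2
Rose Miller | 2
Jack Brown | 3
Olivia Martinez | 1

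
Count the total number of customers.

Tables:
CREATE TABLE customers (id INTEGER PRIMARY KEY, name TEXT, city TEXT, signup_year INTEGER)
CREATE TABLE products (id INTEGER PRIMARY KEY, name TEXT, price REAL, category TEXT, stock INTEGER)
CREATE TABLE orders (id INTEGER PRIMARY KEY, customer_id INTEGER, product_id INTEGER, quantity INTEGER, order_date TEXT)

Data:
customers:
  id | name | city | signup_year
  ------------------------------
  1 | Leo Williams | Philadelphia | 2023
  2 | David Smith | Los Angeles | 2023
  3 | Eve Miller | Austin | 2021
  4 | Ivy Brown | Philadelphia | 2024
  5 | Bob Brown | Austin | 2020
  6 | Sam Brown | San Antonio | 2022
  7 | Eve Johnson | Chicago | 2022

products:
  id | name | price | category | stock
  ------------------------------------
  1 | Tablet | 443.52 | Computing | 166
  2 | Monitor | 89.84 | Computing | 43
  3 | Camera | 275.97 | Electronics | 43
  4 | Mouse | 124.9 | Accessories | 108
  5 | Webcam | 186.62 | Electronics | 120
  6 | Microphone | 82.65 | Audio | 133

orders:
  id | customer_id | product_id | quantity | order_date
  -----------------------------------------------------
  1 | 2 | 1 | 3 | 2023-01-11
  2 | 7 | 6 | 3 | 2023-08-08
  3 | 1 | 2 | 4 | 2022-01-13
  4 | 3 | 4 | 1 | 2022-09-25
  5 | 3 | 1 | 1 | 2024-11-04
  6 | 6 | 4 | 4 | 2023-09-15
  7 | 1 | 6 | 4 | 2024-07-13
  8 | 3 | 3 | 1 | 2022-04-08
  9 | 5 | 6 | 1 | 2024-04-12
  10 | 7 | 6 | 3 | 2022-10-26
SELECT COUNT(*) FROM customers

Execution result:
7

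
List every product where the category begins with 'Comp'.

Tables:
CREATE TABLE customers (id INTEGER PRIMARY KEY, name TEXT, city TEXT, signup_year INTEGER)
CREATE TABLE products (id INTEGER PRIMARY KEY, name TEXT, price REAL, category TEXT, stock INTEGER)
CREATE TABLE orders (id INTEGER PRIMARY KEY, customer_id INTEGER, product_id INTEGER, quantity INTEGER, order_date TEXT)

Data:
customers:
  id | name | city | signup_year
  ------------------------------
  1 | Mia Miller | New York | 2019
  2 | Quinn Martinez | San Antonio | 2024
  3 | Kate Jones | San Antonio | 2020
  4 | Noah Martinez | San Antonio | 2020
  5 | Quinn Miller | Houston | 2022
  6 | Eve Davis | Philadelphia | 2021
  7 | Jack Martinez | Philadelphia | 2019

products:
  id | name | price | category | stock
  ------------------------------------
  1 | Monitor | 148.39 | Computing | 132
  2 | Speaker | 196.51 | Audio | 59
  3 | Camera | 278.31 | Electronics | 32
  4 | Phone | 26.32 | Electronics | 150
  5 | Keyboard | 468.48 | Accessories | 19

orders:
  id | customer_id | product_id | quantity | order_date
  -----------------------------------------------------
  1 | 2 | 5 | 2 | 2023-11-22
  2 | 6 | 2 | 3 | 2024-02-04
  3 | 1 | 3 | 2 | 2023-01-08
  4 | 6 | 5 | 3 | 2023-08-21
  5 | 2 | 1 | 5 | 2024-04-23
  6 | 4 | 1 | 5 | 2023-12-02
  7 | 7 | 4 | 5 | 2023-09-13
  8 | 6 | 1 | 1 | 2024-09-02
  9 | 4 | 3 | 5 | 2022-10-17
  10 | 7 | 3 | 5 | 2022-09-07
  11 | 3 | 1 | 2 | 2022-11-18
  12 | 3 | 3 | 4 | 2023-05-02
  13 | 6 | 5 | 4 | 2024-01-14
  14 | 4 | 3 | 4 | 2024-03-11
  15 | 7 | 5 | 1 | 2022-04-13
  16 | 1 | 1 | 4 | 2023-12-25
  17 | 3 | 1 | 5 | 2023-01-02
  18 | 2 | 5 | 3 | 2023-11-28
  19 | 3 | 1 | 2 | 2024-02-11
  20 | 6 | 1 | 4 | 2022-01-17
SELECT name, category FROM products WHERE category LIKE 'Comp%'

Execution result:
name | category
Monitor | Computing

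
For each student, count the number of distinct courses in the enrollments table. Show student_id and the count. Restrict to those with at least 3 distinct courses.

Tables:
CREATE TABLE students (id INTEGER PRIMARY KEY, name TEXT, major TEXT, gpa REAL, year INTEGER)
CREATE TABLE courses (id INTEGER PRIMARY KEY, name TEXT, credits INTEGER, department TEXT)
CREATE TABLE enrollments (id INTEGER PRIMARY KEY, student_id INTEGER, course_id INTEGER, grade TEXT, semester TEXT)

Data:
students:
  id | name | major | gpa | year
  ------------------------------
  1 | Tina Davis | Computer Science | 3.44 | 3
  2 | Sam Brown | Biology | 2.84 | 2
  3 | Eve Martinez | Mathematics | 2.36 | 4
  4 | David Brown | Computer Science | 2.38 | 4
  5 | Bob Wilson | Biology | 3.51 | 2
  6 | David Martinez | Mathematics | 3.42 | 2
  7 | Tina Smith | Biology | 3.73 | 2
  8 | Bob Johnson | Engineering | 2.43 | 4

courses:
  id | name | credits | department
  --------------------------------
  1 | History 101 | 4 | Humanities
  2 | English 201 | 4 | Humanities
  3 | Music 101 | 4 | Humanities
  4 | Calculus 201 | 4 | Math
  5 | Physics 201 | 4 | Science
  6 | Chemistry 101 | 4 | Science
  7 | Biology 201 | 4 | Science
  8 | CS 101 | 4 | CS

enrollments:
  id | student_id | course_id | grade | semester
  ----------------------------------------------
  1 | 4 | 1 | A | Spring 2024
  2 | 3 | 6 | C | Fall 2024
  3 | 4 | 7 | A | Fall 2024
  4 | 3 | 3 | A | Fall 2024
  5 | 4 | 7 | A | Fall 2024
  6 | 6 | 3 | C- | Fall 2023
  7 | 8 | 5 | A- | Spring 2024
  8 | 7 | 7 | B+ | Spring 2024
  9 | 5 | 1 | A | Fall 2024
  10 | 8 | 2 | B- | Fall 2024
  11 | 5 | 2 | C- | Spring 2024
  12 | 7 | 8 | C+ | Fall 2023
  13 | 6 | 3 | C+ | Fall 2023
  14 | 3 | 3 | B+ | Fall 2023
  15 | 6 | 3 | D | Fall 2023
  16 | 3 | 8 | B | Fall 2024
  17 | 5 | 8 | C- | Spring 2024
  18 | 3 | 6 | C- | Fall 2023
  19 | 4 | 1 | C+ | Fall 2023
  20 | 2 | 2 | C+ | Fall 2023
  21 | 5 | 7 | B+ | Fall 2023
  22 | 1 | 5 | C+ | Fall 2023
SELECT student_id, COUNT(DISTINCT course_id) AS distinct_course_count FROM enrollments GROUP BY student_id HAVING COUNT(DISTINCT course_id) >= 3

Execution result:
student_id | distinct_course_count
3 | 3
5 | 4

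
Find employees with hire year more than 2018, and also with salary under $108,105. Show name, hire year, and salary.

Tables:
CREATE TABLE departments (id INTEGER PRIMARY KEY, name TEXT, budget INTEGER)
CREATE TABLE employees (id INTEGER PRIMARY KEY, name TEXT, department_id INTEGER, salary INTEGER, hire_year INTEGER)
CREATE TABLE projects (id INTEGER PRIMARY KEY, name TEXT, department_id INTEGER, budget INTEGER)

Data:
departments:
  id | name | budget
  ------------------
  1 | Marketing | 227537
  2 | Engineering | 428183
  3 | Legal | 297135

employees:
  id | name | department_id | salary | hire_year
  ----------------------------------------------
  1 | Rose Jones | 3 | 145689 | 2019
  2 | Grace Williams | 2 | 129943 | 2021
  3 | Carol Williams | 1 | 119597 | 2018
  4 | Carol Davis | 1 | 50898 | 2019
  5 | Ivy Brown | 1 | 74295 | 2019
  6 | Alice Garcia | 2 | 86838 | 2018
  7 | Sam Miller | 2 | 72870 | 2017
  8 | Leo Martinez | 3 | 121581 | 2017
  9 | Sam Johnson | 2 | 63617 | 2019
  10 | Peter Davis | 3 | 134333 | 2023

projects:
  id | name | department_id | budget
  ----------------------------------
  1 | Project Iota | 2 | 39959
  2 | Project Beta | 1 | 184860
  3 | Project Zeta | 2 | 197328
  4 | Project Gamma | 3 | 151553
SELECT name, hire_year, salary FROM employees WHERE hire_year > 2018 AND salary < 108105

Execution result:
name | hire_year | salary
Carol Davis | 2019 | 50898
Ivy Brown | 2019 | 74295
Sam Johnson | 2019 | 63617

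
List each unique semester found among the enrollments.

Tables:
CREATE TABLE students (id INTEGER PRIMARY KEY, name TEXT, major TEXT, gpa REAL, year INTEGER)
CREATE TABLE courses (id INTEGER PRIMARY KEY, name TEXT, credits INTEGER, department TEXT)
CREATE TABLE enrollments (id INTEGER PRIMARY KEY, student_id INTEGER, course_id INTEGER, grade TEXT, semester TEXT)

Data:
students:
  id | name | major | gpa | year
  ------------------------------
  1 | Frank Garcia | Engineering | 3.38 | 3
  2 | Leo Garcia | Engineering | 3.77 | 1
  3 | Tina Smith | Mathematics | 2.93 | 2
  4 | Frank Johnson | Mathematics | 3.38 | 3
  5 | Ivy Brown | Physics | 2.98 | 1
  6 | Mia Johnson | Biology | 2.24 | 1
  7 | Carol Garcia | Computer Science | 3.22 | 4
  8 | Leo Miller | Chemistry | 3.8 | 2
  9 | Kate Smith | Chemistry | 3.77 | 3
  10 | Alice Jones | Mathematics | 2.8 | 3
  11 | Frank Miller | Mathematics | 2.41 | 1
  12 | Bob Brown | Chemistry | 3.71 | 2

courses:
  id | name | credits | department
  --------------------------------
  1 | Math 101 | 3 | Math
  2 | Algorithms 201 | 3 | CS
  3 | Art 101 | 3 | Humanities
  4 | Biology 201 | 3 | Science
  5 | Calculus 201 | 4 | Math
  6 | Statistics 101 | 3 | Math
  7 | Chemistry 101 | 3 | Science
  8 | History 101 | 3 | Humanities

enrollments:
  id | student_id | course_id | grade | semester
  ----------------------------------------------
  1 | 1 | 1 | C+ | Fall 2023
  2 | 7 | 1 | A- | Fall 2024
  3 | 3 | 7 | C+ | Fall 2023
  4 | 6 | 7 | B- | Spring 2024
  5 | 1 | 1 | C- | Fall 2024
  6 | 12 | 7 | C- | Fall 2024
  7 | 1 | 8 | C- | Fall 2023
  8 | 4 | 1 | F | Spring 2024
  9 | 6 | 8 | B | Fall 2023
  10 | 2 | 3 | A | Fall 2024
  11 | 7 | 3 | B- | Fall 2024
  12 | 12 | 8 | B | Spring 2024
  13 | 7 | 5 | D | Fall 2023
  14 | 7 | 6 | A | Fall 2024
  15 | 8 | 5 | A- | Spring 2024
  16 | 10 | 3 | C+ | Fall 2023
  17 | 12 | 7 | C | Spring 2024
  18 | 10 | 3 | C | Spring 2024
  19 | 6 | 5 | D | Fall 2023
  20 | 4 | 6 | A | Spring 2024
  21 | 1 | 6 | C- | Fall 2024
SELECT DISTINCT semester FROM enrollments

Execution result:
semester
Fall 2023
Fall 2024
Spring 2024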